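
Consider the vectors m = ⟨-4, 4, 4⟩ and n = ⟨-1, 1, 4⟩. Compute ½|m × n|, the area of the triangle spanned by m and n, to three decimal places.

i: 4·4 - 4·1 = 16 - 4 = 12
j: 4·(-1) - (-4)·4 = -4 - (-16) = 12
k: (-4)·1 - 4·(-1) = -4 - (-4) = 0
m × n = (12, 12, 0)
|m × n| = √(12² + 12² + 0²) = √288 ≈ 16.9706
area = ½ · 16.9706 ≈ 8.485

8.485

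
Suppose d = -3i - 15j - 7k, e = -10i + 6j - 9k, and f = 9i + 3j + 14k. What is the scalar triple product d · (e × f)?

e × f:
i: 6·14 - (-9)·3 = 84 - (-27) = 111
j: (-9)·9 - (-10)·14 = -81 - (-140) = 59
k: (-10)·3 - 6·9 = -30 - 54 = -84
e × f = (111, 59, -84)
d · (e × f) = (-3)·111 + (-15)·59 + (-7)·(-84) = -333 - 885 + 588 = -630

-630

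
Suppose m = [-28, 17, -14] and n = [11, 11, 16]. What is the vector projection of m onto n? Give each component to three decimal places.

(-7.620, -7.620, -11.084)

m · n = (-28)·11 + 17·11 + (-14)·16 = -308 + 187 - 224 = -345
|n|² = 121 + 121 + 256 = 498
proj_n m = (-345/498) · (11, 11, 16) ≈ (-7.620, -7.620, -11.084)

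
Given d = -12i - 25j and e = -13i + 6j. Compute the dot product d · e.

6

d · e = (-12)·(-13) + (-25)·6 = 156 - 150 = 6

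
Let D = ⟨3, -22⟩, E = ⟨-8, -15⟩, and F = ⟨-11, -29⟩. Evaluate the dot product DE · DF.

105

DE = E − D = (-11, 7)
DF = F − D = (-14, -7)
DE · DF = (-11)·(-14) + 7·(-7) = 154 - 49 = 105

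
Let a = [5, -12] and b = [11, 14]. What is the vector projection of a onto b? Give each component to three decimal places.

a · b = 5·11 + (-12)·14 = 55 - 168 = -113
|b|² = 121 + 196 = 317
proj_b a = (-113/317) · (11, 14) ≈ (-3.921, -4.991)

(-3.921, -4.991)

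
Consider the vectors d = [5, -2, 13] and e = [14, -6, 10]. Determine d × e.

(58, 132, -2)

i: (-2)·10 - 13·(-6) = -20 - (-78) = 58
j: 13·14 - 5·10 = 182 - 50 = 132
k: 5·(-6) - (-2)·14 = -30 - (-28) = -2
d × e = (58, 132, -2)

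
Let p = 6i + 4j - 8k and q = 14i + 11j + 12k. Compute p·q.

p · q = 6·14 + 4·11 + (-8)·12 = 84 + 44 - 96 = 32

32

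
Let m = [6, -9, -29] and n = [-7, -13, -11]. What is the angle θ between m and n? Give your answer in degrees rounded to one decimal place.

46.3

m · n = 6·(-7) + (-9)·(-13) + (-29)·(-11) = -42 + 117 + 319 = 394
|m|² = 36 + 81 + 841 = 958,  |m| = √958 ≈ 30.951575
|n|² = 49 + 169 + 121 = 339,  |n| = √339 ≈ 18.411953
cos θ = 394 / (30.951575 · 18.411953) ≈ 0.69137
θ = arccos(0.69137) ≈ 46.3°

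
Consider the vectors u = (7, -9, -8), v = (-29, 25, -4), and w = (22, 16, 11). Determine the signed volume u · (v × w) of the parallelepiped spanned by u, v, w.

8406

v × w:
i: 25·11 - (-4)·16 = 275 - (-64) = 339
j: (-4)·22 - (-29)·11 = -88 - (-319) = 231
k: (-29)·16 - 25·22 = -464 - 550 = -1014
v × w = (339, 231, -1014)
u · (v × w) = 7·339 + (-9)·231 + (-8)·(-1014) = 2373 - 2079 + 8112 = 8406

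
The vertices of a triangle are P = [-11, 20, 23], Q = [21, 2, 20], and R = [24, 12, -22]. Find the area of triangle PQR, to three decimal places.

PQ = (32, -18, -3),  PR = (35, -8, -45)
i: (-18)·(-45) - (-3)·(-8) = 810 - 24 = 786
j: (-3)·35 - 32·(-45) = -105 - (-1440) = 1335
k: 32·(-8) - (-18)·35 = -256 - (-630) = 374
PQ × PR = (786, 1335, 374)
|PQ × PR| = √2539897 ≈ 1593.7054
area = ½ · 1593.7054 ≈ 796.853

796.853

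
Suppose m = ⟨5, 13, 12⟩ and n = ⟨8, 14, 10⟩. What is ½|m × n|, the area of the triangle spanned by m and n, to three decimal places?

34.337

i: 13·10 - 12·14 = 130 - 168 = -38
j: 12·8 - 5·10 = 96 - 50 = 46
k: 5·14 - 13·8 = 70 - 104 = -34
m × n = (-38, 46, -34)
|m × n| = √((-38)² + 46² + (-34)²) = √4716 ≈ 68.6731
area = ½ · 68.6731 ≈ 34.337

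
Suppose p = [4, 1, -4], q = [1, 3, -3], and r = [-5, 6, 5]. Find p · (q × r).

q × r:
i: 3·5 - (-3)·6 = 15 - (-18) = 33
j: (-3)·(-5) - 1·5 = 15 - 5 = 10
k: 1·6 - 3·(-5) = 6 - (-15) = 21
q × r = (33, 10, 21)
p · (q × r) = 4·33 + 1·10 + (-4)·21 = 132 + 10 - 84 = 58

58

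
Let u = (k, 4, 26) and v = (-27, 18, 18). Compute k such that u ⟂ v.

u · v = k·(-27) + 4·18 + 26·18 = 540 - 27k
Set equal to 0: -27k = -540, so k = 20.

20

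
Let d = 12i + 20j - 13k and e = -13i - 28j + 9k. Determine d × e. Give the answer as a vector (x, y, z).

i: 20·9 - (-13)·(-28) = 180 - 364 = -184
j: (-13)·(-13) - 12·9 = 169 - 108 = 61
k: 12·(-28) - 20·(-13) = -336 - (-260) = -76
d × e = (-184, 61, -76)

(-184, 61, -76)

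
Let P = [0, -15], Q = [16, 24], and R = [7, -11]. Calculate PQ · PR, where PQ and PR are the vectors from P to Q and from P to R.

PQ = Q − P = (16, 39)
PR = R − P = (7, 4)
PQ · PR = 16·7 + 39·4 = 112 + 156 = 268

268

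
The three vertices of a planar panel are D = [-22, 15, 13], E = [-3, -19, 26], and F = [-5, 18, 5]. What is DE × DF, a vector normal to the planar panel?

DE = (19, -34, 13)
DF = (17, 3, -8)
i: (-34)·(-8) - 13·3 = 272 - 39 = 233
j: 13·17 - 19·(-8) = 221 - (-152) = 373
k: 19·3 - (-34)·17 = 57 - (-578) = 635
DE × DF = (233, 373, 635)

(233, 373, 635)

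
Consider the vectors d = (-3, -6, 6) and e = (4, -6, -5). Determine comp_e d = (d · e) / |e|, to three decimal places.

d · e = (-3)·4 + (-6)·(-6) + 6·(-5) = -12 + 36 - 30 = -6
|e| = √(16 + 36 + 25) = √77 ≈ 8.7750
comp_e d = -6 / √77 ≈ -0.684

-0.684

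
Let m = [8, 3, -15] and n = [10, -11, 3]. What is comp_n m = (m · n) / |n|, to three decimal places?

0.132

m · n = 8·10 + 3·(-11) + (-15)·3 = 80 - 33 - 45 = 2
|n| = √(100 + 121 + 9) = √230 ≈ 15.1658
comp_n m = 2 / √230 ≈ 0.132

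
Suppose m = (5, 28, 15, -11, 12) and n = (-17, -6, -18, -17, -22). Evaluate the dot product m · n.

-600

m · n = 5·(-17) + 28·(-6) + 15·(-18) + (-11)·(-17) + 12·(-22) = -85 - 168 - 270 + 187 - 264 = -600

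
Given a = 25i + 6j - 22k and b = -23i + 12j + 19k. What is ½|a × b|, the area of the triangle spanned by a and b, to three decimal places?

289.693

i: 6·19 - (-22)·12 = 114 - (-264) = 378
j: (-22)·(-23) - 25·19 = 506 - 475 = 31
k: 25·12 - 6·(-23) = 300 - (-138) = 438
a × b = (378, 31, 438)
|a × b| = √(378² + 31² + 438²) = √335689 ≈ 579.3867
area = ½ · 579.3867 ≈ 289.693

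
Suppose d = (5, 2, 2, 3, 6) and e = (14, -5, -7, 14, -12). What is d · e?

d · e = 5·14 + 2·(-5) + 2·(-7) + 3·14 + 6·(-12) = 70 - 10 - 14 + 42 - 72 = 16

16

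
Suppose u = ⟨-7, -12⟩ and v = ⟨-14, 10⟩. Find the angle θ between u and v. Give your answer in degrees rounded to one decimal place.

95.3

u · v = (-7)·(-14) + (-12)·10 = 98 - 120 = -22
|u|² = 49 + 144 = 193,  |u| = √193 ≈ 13.892444
|v|² = 196 + 100 = 296,  |v| = √296 ≈ 17.204651
cos θ = -22 / (13.892444 · 17.204651) ≈ -0.09204
θ = arccos(-0.09204) ≈ 95.3°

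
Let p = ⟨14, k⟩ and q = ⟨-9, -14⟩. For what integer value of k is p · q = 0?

p · q = 14·(-9) + k·(-14) = -126 - 14k
Set equal to 0: -14k = 126, so k = -9.

-9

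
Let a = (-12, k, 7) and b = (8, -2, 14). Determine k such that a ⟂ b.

a · b = (-12)·8 + k·(-2) + 7·14 = 2 - 2k
Set equal to 0: -2k = -2, so k = 1.

1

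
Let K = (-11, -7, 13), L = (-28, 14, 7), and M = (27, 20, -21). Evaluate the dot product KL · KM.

125

KL = L − K = (-17, 21, -6)
KM = M − K = (38, 27, -34)
KL · KM = (-17)·38 + 21·27 + (-6)·(-34) = -646 + 567 + 204 = 125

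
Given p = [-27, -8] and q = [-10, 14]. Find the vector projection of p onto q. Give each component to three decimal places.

p · q = (-27)·(-10) + (-8)·14 = 270 - 112 = 158
|q|² = 100 + 196 = 296
proj_q p = (158/296) · (-10, 14) ≈ (-5.338, 7.473)

(-5.338, 7.473)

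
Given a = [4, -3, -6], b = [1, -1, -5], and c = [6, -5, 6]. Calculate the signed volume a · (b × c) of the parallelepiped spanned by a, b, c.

-22

b × c:
i: (-1)·6 - (-5)·(-5) = -6 - 25 = -31
j: (-5)·6 - 1·6 = -30 - 6 = -36
k: 1·(-5) - (-1)·6 = -5 - (-6) = 1
b × c = (-31, -36, 1)
a · (b × c) = 4·(-31) + (-3)·(-36) + (-6)·1 = -124 + 108 - 6 = -22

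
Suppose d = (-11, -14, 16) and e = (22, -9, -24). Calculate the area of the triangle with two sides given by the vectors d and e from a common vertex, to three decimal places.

317.724

i: (-14)·(-24) - 16·(-9) = 336 - (-144) = 480
j: 16·22 - (-11)·(-24) = 352 - 264 = 88
k: (-11)·(-9) - (-14)·22 = 99 - (-308) = 407
d × e = (480, 88, 407)
|d × e| = √(480² + 88² + 407²) = √403793 ≈ 635.4471
area = ½ · 635.4471 ≈ 317.724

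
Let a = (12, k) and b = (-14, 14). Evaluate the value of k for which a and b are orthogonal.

12

a · b = 12·(-14) + k·14 = -168 + 14k
Set equal to 0: 14k = 168, so k = 12.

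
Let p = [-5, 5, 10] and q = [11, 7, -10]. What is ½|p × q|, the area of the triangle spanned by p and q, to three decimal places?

i: 5·(-10) - 10·7 = -50 - 70 = -120
j: 10·11 - (-5)·(-10) = 110 - 50 = 60
k: (-5)·7 - 5·11 = -35 - 55 = -90
p × q = (-120, 60, -90)
|p × q| = √((-120)² + 60² + (-90)²) = √26100 ≈ 161.5549
area = ½ · 161.5549 ≈ 80.777

80.777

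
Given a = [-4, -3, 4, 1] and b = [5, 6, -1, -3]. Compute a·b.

a · b = (-4)·5 + (-3)·6 + 4·(-1) + 1·(-3) = -20 - 18 - 4 - 3 = -45

-45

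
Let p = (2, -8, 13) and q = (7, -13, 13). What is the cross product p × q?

i: (-8)·13 - 13·(-13) = -104 - (-169) = 65
j: 13·7 - 2·13 = 91 - 26 = 65
k: 2·(-13) - (-8)·7 = -26 - (-56) = 30
p × q = (65, 65, 30)

(65, 65, 30)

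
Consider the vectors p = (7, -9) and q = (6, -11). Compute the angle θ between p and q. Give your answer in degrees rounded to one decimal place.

9.3

p · q = 7·6 + (-9)·(-11) = 42 + 99 = 141
|p|² = 49 + 81 = 130,  |p| = √130 ≈ 11.401754
|q|² = 36 + 121 = 157,  |q| = √157 ≈ 12.529964
cos θ = 141 / (11.401754 · 12.529964) ≈ 0.98696
θ = arccos(0.98696) ≈ 9.3°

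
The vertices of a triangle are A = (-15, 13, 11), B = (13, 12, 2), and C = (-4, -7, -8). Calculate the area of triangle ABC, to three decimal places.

AB = (28, -1, -9),  AC = (11, -20, -19)
i: (-1)·(-19) - (-9)·(-20) = 19 - 180 = -161
j: (-9)·11 - 28·(-19) = -99 - (-532) = 433
k: 28·(-20) - (-1)·11 = -560 - (-11) = -549
AB × AC = (-161, 433, -549)
|AB × AC| = √514811 ≈ 717.5033
area = ½ · 717.5033 ≈ 358.752

358.752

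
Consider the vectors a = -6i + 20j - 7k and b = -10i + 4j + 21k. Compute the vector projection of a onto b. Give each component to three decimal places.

(0.126, -0.050, -0.264)

a · b = (-6)·(-10) + 20·4 + (-7)·21 = 60 + 80 - 147 = -7
|b|² = 100 + 16 + 441 = 557
proj_b a = (-7/557) · (-10, 4, 21) ≈ (0.126, -0.050, -0.264)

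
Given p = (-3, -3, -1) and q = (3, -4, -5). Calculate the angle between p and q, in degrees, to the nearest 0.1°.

p · q = (-3)·3 + (-3)·(-4) + (-1)·(-5) = -9 + 12 + 5 = 8
|p|² = 9 + 9 + 1 = 19,  |p| = √19 ≈ 4.358899
|q|² = 9 + 16 + 25 = 50,  |q| = √50 ≈ 7.071068
cos θ = 8 / (4.358899 · 7.071068) ≈ 0.25955
θ = arccos(0.25955) ≈ 75.0°

75.0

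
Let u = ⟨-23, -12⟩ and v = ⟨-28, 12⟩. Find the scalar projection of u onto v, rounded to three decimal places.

16.413

u · v = (-23)·(-28) + (-12)·12 = 644 - 144 = 500
|v| = √(784 + 144) = √928 ≈ 30.4631
comp_v u = 500 / √928 ≈ 16.413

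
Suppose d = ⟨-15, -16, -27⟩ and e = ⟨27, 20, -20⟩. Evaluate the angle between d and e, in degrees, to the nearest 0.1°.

d · e = (-15)·27 + (-16)·20 + (-27)·(-20) = -405 - 320 + 540 = -185
|d|² = 225 + 256 + 729 = 1210,  |d| = √1210 ≈ 34.785054
|e|² = 729 + 400 + 400 = 1529,  |e| = √1529 ≈ 39.102430
cos θ = -185 / (34.785054 · 39.102430) ≈ -0.13601
θ = arccos(-0.13601) ≈ 97.8°

97.8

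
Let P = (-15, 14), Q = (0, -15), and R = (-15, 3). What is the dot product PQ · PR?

PQ = Q − P = (15, -29)
PR = R − P = (0, -11)
PQ · PR = 15·0 + (-29)·(-11) = 0 + 319 = 319

319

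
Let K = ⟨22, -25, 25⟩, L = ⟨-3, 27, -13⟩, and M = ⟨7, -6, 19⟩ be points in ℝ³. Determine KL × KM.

KL = (-25, 52, -38)
KM = (-15, 19, -6)
i: 52·(-6) - (-38)·19 = -312 - (-722) = 410
j: (-38)·(-15) - (-25)·(-6) = 570 - 150 = 420
k: (-25)·19 - 52·(-15) = -475 - (-780) = 305
KL × KM = (410, 420, 305)

(410, 420, 305)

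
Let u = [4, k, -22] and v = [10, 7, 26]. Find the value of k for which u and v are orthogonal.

76

u · v = 4·10 + k·7 + (-22)·26 = -532 + 7k
Set equal to 0: 7k = 532, so k = 76.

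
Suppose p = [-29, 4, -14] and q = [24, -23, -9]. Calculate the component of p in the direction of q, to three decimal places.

p · q = (-29)·24 + 4·(-23) + (-14)·(-9) = -696 - 92 + 126 = -662
|q| = √(576 + 529 + 81) = √1186 ≈ 34.4384
comp_q p = -662 / √1186 ≈ -19.223

-19.223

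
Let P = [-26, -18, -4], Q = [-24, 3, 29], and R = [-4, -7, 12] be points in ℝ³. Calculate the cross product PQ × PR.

(-27, 694, -440)

PQ = (2, 21, 33)
PR = (22, 11, 16)
i: 21·16 - 33·11 = 336 - 363 = -27
j: 33·22 - 2·16 = 726 - 32 = 694
k: 2·11 - 21·22 = 22 - 462 = -440
PQ × PR = (-27, 694, -440)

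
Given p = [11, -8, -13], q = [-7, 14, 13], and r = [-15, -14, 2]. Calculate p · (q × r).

q × r:
i: 14·2 - 13·(-14) = 28 - (-182) = 210
j: 13·(-15) - (-7)·2 = -195 - (-14) = -181
k: (-7)·(-14) - 14·(-15) = 98 - (-210) = 308
q × r = (210, -181, 308)
p · (q × r) = 11·210 + (-8)·(-181) + (-13)·308 = 2310 + 1448 - 4004 = -246

-246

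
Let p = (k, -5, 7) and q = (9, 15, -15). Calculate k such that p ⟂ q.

p · q = k·9 + (-5)·15 + 7·(-15) = -180 + 9k
Set equal to 0: 9k = 180, so k = 20.

20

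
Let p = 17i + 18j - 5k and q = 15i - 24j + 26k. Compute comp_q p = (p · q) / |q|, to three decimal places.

-7.988

p · q = 17·15 + 18·(-24) + (-5)·26 = 255 - 432 - 130 = -307
|q| = √(225 + 576 + 676) = √1477 ≈ 38.4318
comp_q p = -307 / √1477 ≈ -7.988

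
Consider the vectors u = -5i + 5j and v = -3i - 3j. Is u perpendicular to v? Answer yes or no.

u · v = (-5)·(-3) + 5·(-3) = 15 - 15 = 0
Zero, so the vectors are orthogonal.

yes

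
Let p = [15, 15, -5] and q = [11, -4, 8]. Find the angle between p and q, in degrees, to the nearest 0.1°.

p · q = 15·11 + 15·(-4) + (-5)·8 = 165 - 60 - 40 = 65
|p|² = 225 + 225 + 25 = 475,  |p| = √475 ≈ 21.794495
|q|² = 121 + 16 + 64 = 201,  |q| = √201 ≈ 14.177447
cos θ = 65 / (21.794495 · 14.177447) ≈ 0.21036
θ = arccos(0.21036) ≈ 77.9°

77.9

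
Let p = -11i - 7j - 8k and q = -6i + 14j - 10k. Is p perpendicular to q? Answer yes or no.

no

p · q = (-11)·(-6) + (-7)·14 + (-8)·(-10) = 66 - 98 + 80 = 48
Nonzero, so the vectors are not orthogonal.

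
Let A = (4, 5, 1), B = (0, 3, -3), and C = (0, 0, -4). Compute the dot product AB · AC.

46

AB = B − A = (-4, -2, -4)
AC = C − A = (-4, -5, -5)
AB · AC = (-4)·(-4) + (-2)·(-5) + (-4)·(-5) = 16 + 10 + 20 = 46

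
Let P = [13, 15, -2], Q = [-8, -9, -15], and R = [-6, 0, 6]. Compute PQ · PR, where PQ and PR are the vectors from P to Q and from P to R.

655

PQ = Q − P = (-21, -24, -13)
PR = R − P = (-19, -15, 8)
PQ · PR = (-21)·(-19) + (-24)·(-15) + (-13)·8 = 399 + 360 - 104 = 655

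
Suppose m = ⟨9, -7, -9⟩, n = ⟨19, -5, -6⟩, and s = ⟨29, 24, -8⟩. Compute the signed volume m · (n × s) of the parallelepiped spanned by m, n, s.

-3599

n × s:
i: (-5)·(-8) - (-6)·24 = 40 - (-144) = 184
j: (-6)·29 - 19·(-8) = -174 - (-152) = -22
k: 19·24 - (-5)·29 = 456 - (-145) = 601
n × s = (184, -22, 601)
m · (n × s) = 9·184 + (-7)·(-22) + (-9)·601 = 1656 + 154 - 5409 = -3599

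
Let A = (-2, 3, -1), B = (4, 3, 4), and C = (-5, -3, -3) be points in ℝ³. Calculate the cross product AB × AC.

(30, -3, -36)

AB = (6, 0, 5)
AC = (-3, -6, -2)
i: 0·(-2) - 5·(-6) = 0 - (-30) = 30
j: 5·(-3) - 6·(-2) = -15 - (-12) = -3
k: 6·(-6) - 0·(-3) = -36 - 0 = -36
AB × AC = (30, -3, -36)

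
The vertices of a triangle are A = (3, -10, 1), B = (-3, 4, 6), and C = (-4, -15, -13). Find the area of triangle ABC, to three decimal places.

122.256

AB = (-6, 14, 5),  AC = (-7, -5, -14)
i: 14·(-14) - 5·(-5) = -196 - (-25) = -171
j: 5·(-7) - (-6)·(-14) = -35 - 84 = -119
k: (-6)·(-5) - 14·(-7) = 30 - (-98) = 128
AB × AC = (-171, -119, 128)
|AB × AC| = √59786 ≈ 244.5118
area = ½ · 244.5118 ≈ 122.256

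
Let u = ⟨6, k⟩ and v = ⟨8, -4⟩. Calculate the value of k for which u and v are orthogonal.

u · v = 6·8 + k·(-4) = 48 - 4k
Set equal to 0: -4k = -48, so k = 12.

12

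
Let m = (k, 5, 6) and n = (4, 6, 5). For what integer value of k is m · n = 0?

m · n = k·4 + 5·6 + 6·5 = 60 + 4k
Set equal to 0: 4k = -60, so k = -15.

-15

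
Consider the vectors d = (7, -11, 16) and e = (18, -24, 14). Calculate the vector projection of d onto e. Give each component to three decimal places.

d · e = 7·18 + (-11)·(-24) + 16·14 = 126 + 264 + 224 = 614
|e|² = 324 + 576 + 196 = 1096
proj_e d = (614/1096) · (18, -24, 14) ≈ (10.084, -13.445, 7.843)

(10.084, -13.445, 7.843)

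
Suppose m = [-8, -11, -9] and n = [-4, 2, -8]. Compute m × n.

i: (-11)·(-8) - (-9)·2 = 88 - (-18) = 106
j: (-9)·(-4) - (-8)·(-8) = 36 - 64 = -28
k: (-8)·2 - (-11)·(-4) = -16 - 44 = -60
m × n = (106, -28, -60)

(106, -28, -60)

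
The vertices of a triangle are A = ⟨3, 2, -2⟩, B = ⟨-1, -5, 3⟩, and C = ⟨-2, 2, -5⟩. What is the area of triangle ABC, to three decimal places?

27.545

AB = (-4, -7, 5),  AC = (-5, 0, -3)
i: (-7)·(-3) - 5·0 = 21 - 0 = 21
j: 5·(-5) - (-4)·(-3) = -25 - 12 = -37
k: (-4)·0 - (-7)·(-5) = 0 - 35 = -35
AB × AC = (21, -37, -35)
|AB × AC| = √3035 ≈ 55.0908
area = ½ · 55.0908 ≈ 27.545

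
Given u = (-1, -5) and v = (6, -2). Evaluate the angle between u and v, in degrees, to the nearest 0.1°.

u · v = (-1)·6 + (-5)·(-2) = -6 + 10 = 4
|u|² = 1 + 25 = 26,  |u| = √26 ≈ 5.099020
|v|² = 36 + 4 = 40,  |v| = √40 ≈ 6.324555
cos θ = 4 / (5.099020 · 6.324555) ≈ 0.12403
θ = arccos(0.12403) ≈ 82.9°

82.9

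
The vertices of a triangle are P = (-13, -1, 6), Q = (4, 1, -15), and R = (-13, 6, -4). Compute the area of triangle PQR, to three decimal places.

PQ = (17, 2, -21),  PR = (0, 7, -10)
i: 2·(-10) - (-21)·7 = -20 - (-147) = 127
j: (-21)·0 - 17·(-10) = 0 - (-170) = 170
k: 17·7 - 2·0 = 119 - 0 = 119
PQ × PR = (127, 170, 119)
|PQ × PR| = √59190 ≈ 243.2900
area = ½ · 243.2900 ≈ 121.645

121.645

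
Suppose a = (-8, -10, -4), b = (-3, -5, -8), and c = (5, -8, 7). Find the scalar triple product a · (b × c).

786

b × c:
i: (-5)·7 - (-8)·(-8) = -35 - 64 = -99
j: (-8)·5 - (-3)·7 = -40 - (-21) = -19
k: (-3)·(-8) - (-5)·5 = 24 - (-25) = 49
b × c = (-99, -19, 49)
a · (b × c) = (-8)·(-99) + (-10)·(-19) + (-4)·49 = 792 + 190 - 196 = 786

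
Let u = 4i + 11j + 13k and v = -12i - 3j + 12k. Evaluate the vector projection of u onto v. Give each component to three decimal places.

(-3.030, -0.758, 3.030)

u · v = 4·(-12) + 11·(-3) + 13·12 = -48 - 33 + 156 = 75
|v|² = 144 + 9 + 144 = 297
proj_v u = (75/297) · (-12, -3, 12) ≈ (-3.030, -0.758, 3.030)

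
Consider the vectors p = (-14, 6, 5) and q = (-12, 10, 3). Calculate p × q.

i: 6·3 - 5·10 = 18 - 50 = -32
j: 5·(-12) - (-14)·3 = -60 - (-42) = -18
k: (-14)·10 - 6·(-12) = -140 - (-72) = -68
p × q = (-32, -18, -68)

(-32, -18, -68)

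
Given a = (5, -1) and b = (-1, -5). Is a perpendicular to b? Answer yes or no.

a · b = 5·(-1) + (-1)·(-5) = -5 + 5 = 0
Zero, so the vectors are orthogonal.

yes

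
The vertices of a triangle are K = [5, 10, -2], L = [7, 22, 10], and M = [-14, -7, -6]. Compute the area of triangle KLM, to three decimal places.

KL = (2, 12, 12),  KM = (-19, -17, -4)
i: 12·(-4) - 12·(-17) = -48 - (-204) = 156
j: 12·(-19) - 2·(-4) = -228 - (-8) = -220
k: 2·(-17) - 12·(-19) = -34 - (-228) = 194
KL × KM = (156, -220, 194)
|KL × KM| = √110372 ≈ 332.2228
area = ½ · 332.2228 ≈ 166.111

166.111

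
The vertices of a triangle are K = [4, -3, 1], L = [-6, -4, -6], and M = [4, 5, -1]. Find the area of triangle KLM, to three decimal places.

KL = (-10, -1, -7),  KM = (0, 8, -2)
i: (-1)·(-2) - (-7)·8 = 2 - (-56) = 58
j: (-7)·0 - (-10)·(-2) = 0 - 20 = -20
k: (-10)·8 - (-1)·0 = -80 - 0 = -80
KL × KM = (58, -20, -80)
|KL × KM| = √10164 ≈ 100.8167
area = ½ · 100.8167 ≈ 50.408

50.408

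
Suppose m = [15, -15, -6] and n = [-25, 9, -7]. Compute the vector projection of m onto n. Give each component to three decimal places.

m · n = 15·(-25) + (-15)·9 + (-6)·(-7) = -375 - 135 + 42 = -468
|n|² = 625 + 81 + 49 = 755
proj_n m = (-468/755) · (-25, 9, -7) ≈ (15.497, -5.579, 4.339)

(15.497, -5.579, 4.339)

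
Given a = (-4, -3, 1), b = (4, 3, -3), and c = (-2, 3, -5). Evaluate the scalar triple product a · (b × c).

-36

b × c:
i: 3·(-5) - (-3)·3 = -15 - (-9) = -6
j: (-3)·(-2) - 4·(-5) = 6 - (-20) = 26
k: 4·3 - 3·(-2) = 12 - (-6) = 18
b × c = (-6, 26, 18)
a · (b × c) = (-4)·(-6) + (-3)·26 + 1·18 = 24 - 78 + 18 = -36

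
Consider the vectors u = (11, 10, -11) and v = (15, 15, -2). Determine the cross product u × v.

i: 10·(-2) - (-11)·15 = -20 - (-165) = 145
j: (-11)·15 - 11·(-2) = -165 - (-22) = -143
k: 11·15 - 10·15 = 165 - 150 = 15
u × v = (145, -143, 15)

(145, -143, 15)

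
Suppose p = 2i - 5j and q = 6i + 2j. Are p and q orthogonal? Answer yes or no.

no

p · q = 2·6 + (-5)·2 = 12 - 10 = 2
Nonzero, so the vectors are not orthogonal.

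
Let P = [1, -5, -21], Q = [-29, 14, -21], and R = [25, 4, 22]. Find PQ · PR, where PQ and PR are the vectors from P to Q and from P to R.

-549

PQ = Q − P = (-30, 19, 0)
PR = R − P = (24, 9, 43)
PQ · PR = (-30)·24 + 19·9 + 0·43 = -720 + 171 + 0 = -549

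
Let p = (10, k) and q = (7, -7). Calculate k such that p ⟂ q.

p · q = 10·7 + k·(-7) = 70 - 7k
Set equal to 0: -7k = -70, so k = 10.

10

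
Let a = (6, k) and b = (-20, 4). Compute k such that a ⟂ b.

a · b = 6·(-20) + k·4 = -120 + 4k
Set equal to 0: 4k = 120, so k = 30.

30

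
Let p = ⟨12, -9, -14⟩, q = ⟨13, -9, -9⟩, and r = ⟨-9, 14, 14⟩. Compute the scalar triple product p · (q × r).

-505

q × r:
i: (-9)·14 - (-9)·14 = -126 - (-126) = 0
j: (-9)·(-9) - 13·14 = 81 - 182 = -101
k: 13·14 - (-9)·(-9) = 182 - 81 = 101
q × r = (0, -101, 101)
p · (q × r) = 12·0 + (-9)·(-101) + (-14)·101 = 0 + 909 - 1414 = -505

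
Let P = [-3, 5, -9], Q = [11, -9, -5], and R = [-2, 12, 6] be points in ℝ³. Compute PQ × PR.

PQ = (14, -14, 4)
PR = (1, 7, 15)
i: (-14)·15 - 4·7 = -210 - 28 = -238
j: 4·1 - 14·15 = 4 - 210 = -206
k: 14·7 - (-14)·1 = 98 - (-14) = 112
PQ × PR = (-238, -206, 112)

(-238, -206, 112)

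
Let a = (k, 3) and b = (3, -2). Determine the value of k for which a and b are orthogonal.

2

a · b = k·3 + 3·(-2) = -6 + 3k
Set equal to 0: 3k = 6, so k = 2.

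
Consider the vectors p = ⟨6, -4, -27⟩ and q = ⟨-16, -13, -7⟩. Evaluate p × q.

(-323, 474, -142)

i: (-4)·(-7) - (-27)·(-13) = 28 - 351 = -323
j: (-27)·(-16) - 6·(-7) = 432 - (-42) = 474
k: 6·(-13) - (-4)·(-16) = -78 - 64 = -142
p × q = (-323, 474, -142)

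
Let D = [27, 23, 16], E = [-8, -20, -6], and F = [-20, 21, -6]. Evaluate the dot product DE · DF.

2215

DE = E − D = (-35, -43, -22)
DF = F − D = (-47, -2, -22)
DE · DF = (-35)·(-47) + (-43)·(-2) + (-22)·(-22) = 1645 + 86 + 484 = 2215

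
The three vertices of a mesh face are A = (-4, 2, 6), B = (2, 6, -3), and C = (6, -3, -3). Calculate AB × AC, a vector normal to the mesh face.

AB = (6, 4, -9)
AC = (10, -5, -9)
i: 4·(-9) - (-9)·(-5) = -36 - 45 = -81
j: (-9)·10 - 6·(-9) = -90 - (-54) = -36
k: 6·(-5) - 4·10 = -30 - 40 = -70
AB × AC = (-81, -36, -70)

(-81, -36, -70)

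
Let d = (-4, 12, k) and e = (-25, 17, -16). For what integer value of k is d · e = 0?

19

d · e = (-4)·(-25) + 12·17 + k·(-16) = 304 - 16k
Set equal to 0: -16k = -304, so k = 19.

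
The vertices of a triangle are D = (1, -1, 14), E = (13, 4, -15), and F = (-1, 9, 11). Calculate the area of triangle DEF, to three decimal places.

DE = (12, 5, -29),  DF = (-2, 10, -3)
i: 5·(-3) - (-29)·10 = -15 - (-290) = 275
j: (-29)·(-2) - 12·(-3) = 58 - (-36) = 94
k: 12·10 - 5·(-2) = 120 - (-10) = 130
DE × DF = (275, 94, 130)
|DE × DF| = √101361 ≈ 318.3724
area = ½ · 318.3724 ≈ 159.186

159.186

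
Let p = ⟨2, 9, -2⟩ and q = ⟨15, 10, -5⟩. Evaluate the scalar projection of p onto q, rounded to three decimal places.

6.949

p · q = 2·15 + 9·10 + (-2)·(-5) = 30 + 90 + 10 = 130
|q| = √(225 + 100 + 25) = √350 ≈ 18.7083
comp_q p = 130 / √350 ≈ 6.949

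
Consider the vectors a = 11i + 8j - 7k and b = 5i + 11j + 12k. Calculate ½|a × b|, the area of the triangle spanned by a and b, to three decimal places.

i: 8·12 - (-7)·11 = 96 - (-77) = 173
j: (-7)·5 - 11·12 = -35 - 132 = -167
k: 11·11 - 8·5 = 121 - 40 = 81
a × b = (173, -167, 81)
|a × b| = √(173² + (-167)² + 81²) = √64379 ≈ 253.7302
area = ½ · 253.7302 ≈ 126.865

126.865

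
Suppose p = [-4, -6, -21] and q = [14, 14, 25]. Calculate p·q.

-665

p · q = (-4)·14 + (-6)·14 + (-21)·25 = -56 - 84 - 525 = -665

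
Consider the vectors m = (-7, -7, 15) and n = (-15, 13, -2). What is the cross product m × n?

(-181, -239, -196)

i: (-7)·(-2) - 15·13 = 14 - 195 = -181
j: 15·(-15) - (-7)·(-2) = -225 - 14 = -239
k: (-7)·13 - (-7)·(-15) = -91 - 105 = -196
m × n = (-181, -239, -196)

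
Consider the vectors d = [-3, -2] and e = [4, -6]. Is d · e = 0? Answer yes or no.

yes

d · e = (-3)·4 + (-2)·(-6) = -12 + 12 = 0
Zero, so the vectors are orthogonal.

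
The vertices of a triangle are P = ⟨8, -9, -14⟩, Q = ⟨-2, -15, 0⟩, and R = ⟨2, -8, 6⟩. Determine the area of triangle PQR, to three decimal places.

PQ = (-10, -6, 14),  PR = (-6, 1, 20)
i: (-6)·20 - 14·1 = -120 - 14 = -134
j: 14·(-6) - (-10)·20 = -84 - (-200) = 116
k: (-10)·1 - (-6)·(-6) = -10 - 36 = -46
PQ × PR = (-134, 116, -46)
|PQ × PR| = √33528 ≈ 183.1065
area = ½ · 183.1065 ≈ 91.553

91.553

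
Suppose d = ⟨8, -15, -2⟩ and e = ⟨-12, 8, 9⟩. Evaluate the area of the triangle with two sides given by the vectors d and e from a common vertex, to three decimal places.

i: (-15)·9 - (-2)·8 = -135 - (-16) = -119
j: (-2)·(-12) - 8·9 = 24 - 72 = -48
k: 8·8 - (-15)·(-12) = 64 - 180 = -116
d × e = (-119, -48, -116)
|d × e| = √((-119)² + (-48)² + (-116)²) = √29921 ≈ 172.9769
area = ½ · 172.9769 ≈ 86.488

86.488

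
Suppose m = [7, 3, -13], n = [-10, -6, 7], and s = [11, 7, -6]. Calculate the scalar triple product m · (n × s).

12

n × s:
i: (-6)·(-6) - 7·7 = 36 - 49 = -13
j: 7·11 - (-10)·(-6) = 77 - 60 = 17
k: (-10)·7 - (-6)·11 = -70 - (-66) = -4
n × s = (-13, 17, -4)
m · (n × s) = 7·(-13) + 3·17 + (-13)·(-4) = -91 + 51 + 52 = 12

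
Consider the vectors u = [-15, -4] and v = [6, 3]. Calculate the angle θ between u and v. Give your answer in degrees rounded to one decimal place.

168.4

u · v = (-15)·6 + (-4)·3 = -90 - 12 = -102
|u|² = 225 + 16 = 241,  |u| = √241 ≈ 15.524175
|v|² = 36 + 9 = 45,  |v| = √45 ≈ 6.708204
cos θ = -102 / (15.524175 · 6.708204) ≈ -0.97946
θ = arccos(-0.97946) ≈ 168.4°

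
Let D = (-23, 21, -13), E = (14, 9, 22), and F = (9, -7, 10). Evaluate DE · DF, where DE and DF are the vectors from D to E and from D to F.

2325

DE = E − D = (37, -12, 35)
DF = F − D = (32, -28, 23)
DE · DF = 37·32 + (-12)·(-28) + 35·23 = 1184 + 336 + 805 = 2325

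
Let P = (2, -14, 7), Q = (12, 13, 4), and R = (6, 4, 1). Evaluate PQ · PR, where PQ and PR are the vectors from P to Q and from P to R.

544

PQ = Q − P = (10, 27, -3)
PR = R − P = (4, 18, -6)
PQ · PR = 10·4 + 27·18 + (-3)·(-6) = 40 + 486 + 18 = 544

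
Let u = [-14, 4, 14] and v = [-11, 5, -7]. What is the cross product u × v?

i: 4·(-7) - 14·5 = -28 - 70 = -98
j: 14·(-11) - (-14)·(-7) = -154 - 98 = -252
k: (-14)·5 - 4·(-11) = -70 - (-44) = -26
u × v = (-98, -252, -26)

(-98, -252, -26)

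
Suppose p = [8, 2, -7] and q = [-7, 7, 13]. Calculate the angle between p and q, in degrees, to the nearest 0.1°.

p · q = 8·(-7) + 2·7 + (-7)·13 = -56 + 14 - 91 = -133
|p|² = 64 + 4 + 49 = 117,  |p| = √117 ≈ 10.816654
|q|² = 49 + 49 + 169 = 267,  |q| = √267 ≈ 16.340135
cos θ = -133 / (10.816654 · 16.340135) ≈ -0.75249
θ = arccos(-0.75249) ≈ 138.8°

138.8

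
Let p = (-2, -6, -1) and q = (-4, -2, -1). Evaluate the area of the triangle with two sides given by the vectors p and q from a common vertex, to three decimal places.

i: (-6)·(-1) - (-1)·(-2) = 6 - 2 = 4
j: (-1)·(-4) - (-2)·(-1) = 4 - 2 = 2
k: (-2)·(-2) - (-6)·(-4) = 4 - 24 = -20
p × q = (4, 2, -20)
|p × q| = √(4² + 2² + (-20)²) = √420 ≈ 20.4939
area = ½ · 20.4939 ≈ 10.247

10.247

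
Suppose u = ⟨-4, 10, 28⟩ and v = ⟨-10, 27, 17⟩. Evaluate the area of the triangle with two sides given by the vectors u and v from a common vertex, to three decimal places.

i: 10·17 - 28·27 = 170 - 756 = -586
j: 28·(-10) - (-4)·17 = -280 - (-68) = -212
k: (-4)·27 - 10·(-10) = -108 - (-100) = -8
u × v = (-586, -212, -8)
|u × v| = √((-586)² + (-212)² + (-8)²) = √388404 ≈ 623.2207
area = ½ · 623.2207 ≈ 311.610

311.610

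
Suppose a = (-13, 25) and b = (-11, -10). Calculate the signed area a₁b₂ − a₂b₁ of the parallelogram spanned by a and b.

405

(-13)·(-10) - 25·(-11) = 130 - (-275) = 405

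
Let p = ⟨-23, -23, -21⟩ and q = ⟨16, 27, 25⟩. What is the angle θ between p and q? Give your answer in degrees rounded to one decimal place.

167.1

p · q = (-23)·16 + (-23)·27 + (-21)·25 = -368 - 621 - 525 = -1514
|p|² = 529 + 529 + 441 = 1499,  |p| = √1499 ≈ 38.716921
|q|² = 256 + 729 + 625 = 1610,  |q| = √1610 ≈ 40.124805
cos θ = -1514 / (38.716921 · 40.124805) ≈ -0.97457
θ = arccos(-0.97457) ≈ 167.1°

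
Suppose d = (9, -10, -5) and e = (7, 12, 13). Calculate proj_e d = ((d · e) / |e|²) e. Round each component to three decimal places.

(-2.359, -4.044, -4.381)

d · e = 9·7 + (-10)·12 + (-5)·13 = 63 - 120 - 65 = -122
|e|² = 49 + 144 + 169 = 362
proj_e d = (-122/362) · (7, 12, 13) ≈ (-2.359, -4.044, -4.381)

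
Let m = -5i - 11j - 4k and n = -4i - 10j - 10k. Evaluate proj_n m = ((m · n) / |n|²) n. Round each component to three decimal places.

m · n = (-5)·(-4) + (-11)·(-10) + (-4)·(-10) = 20 + 110 + 40 = 170
|n|² = 16 + 100 + 100 = 216
proj_n m = (170/216) · (-4, -10, -10) ≈ (-3.148, -7.870, -7.870)

(-3.148, -7.870, -7.870)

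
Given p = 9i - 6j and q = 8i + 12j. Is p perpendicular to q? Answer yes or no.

yes

p · q = 9·8 + (-6)·12 = 72 - 72 = 0
Zero, so the vectors are orthogonal.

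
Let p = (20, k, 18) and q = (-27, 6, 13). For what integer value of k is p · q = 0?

p · q = 20·(-27) + k·6 + 18·13 = -306 + 6k
Set equal to 0: 6k = 306, so k = 51.

51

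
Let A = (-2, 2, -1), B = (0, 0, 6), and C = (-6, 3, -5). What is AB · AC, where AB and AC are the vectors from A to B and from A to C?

AB = B − A = (2, -2, 7)
AC = C − A = (-4, 1, -4)
AB · AC = 2·(-4) + (-2)·1 + 7·(-4) = -8 - 2 - 28 = -38

-38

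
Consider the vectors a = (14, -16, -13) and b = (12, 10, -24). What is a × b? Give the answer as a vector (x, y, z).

(514, 180, 332)

i: (-16)·(-24) - (-13)·10 = 384 - (-130) = 514
j: (-13)·12 - 14·(-24) = -156 - (-336) = 180
k: 14·10 - (-16)·12 = 140 - (-192) = 332
a × b = (514, 180, 332)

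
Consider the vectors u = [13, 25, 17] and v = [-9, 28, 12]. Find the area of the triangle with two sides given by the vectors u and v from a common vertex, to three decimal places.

i: 25·12 - 17·28 = 300 - 476 = -176
j: 17·(-9) - 13·12 = -153 - 156 = -309
k: 13·28 - 25·(-9) = 364 - (-225) = 589
u × v = (-176, -309, 589)
|u × v| = √((-176)² + (-309)² + 589²) = √473378 ≈ 688.0247
area = ½ · 688.0247 ≈ 344.012

344.012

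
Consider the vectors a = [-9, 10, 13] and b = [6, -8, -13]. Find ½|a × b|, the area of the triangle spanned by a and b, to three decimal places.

i: 10·(-13) - 13·(-8) = -130 - (-104) = -26
j: 13·6 - (-9)·(-13) = 78 - 117 = -39
k: (-9)·(-8) - 10·6 = 72 - 60 = 12
a × b = (-26, -39, 12)
|a × b| = √((-26)² + (-39)² + 12²) = √2341 ≈ 48.3839
area = ½ · 48.3839 ≈ 24.192

24.192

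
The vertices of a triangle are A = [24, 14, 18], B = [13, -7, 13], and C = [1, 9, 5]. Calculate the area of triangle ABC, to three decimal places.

AB = (-11, -21, -5),  AC = (-23, -5, -13)
i: (-21)·(-13) - (-5)·(-5) = 273 - 25 = 248
j: (-5)·(-23) - (-11)·(-13) = 115 - 143 = -28
k: (-11)·(-5) - (-21)·(-23) = 55 - 483 = -428
AB × AC = (248, -28, -428)
|AB × AC| = √245472 ≈ 495.4513
area = ½ · 495.4513 ≈ 247.726

247.726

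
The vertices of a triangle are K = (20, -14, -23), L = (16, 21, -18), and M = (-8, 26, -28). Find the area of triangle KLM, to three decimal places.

457.882

KL = (-4, 35, 5),  KM = (-28, 40, -5)
i: 35·(-5) - 5·40 = -175 - 200 = -375
j: 5·(-28) - (-4)·(-5) = -140 - 20 = -160
k: (-4)·40 - 35·(-28) = -160 - (-980) = 820
KL × KM = (-375, -160, 820)
|KL × KM| = √838625 ≈ 915.7647
area = ½ · 915.7647 ≈ 457.882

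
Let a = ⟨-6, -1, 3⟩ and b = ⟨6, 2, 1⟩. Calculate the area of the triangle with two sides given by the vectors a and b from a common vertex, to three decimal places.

12.855

i: (-1)·1 - 3·2 = -1 - 6 = -7
j: 3·6 - (-6)·1 = 18 - (-6) = 24
k: (-6)·2 - (-1)·6 = -12 - (-6) = -6
a × b = (-7, 24, -6)
|a × b| = √((-7)² + 24² + (-6)²) = √661 ≈ 25.7099
area = ½ · 25.7099 ≈ 12.855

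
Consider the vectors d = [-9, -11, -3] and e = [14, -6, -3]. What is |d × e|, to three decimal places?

219.659

i: (-11)·(-3) - (-3)·(-6) = 33 - 18 = 15
j: (-3)·14 - (-9)·(-3) = -42 - 27 = -69
k: (-9)·(-6) - (-11)·14 = 54 - (-154) = 208
d × e = (15, -69, 208)
|d × e| = √(15² + (-69)² + 208²) = √48250 ≈ 219.6588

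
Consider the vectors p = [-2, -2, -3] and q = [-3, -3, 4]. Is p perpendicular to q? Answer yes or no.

p · q = (-2)·(-3) + (-2)·(-3) + (-3)·4 = 6 + 6 - 12 = 0
Zero, so the vectors are orthogonal.

yes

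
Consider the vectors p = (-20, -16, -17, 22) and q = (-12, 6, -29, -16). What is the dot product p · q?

285

p · q = (-20)·(-12) + (-16)·6 + (-17)·(-29) + 22·(-16) = 240 - 96 + 493 - 352 = 285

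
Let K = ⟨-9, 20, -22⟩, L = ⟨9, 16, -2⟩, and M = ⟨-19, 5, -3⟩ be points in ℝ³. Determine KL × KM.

(224, -542, -310)

KL = (18, -4, 20)
KM = (-10, -15, 19)
i: (-4)·19 - 20·(-15) = -76 - (-300) = 224
j: 20·(-10) - 18·19 = -200 - 342 = -542
k: 18·(-15) - (-4)·(-10) = -270 - 40 = -310
KL × KM = (224, -542, -310)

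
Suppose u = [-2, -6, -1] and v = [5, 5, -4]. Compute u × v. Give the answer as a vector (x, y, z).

i: (-6)·(-4) - (-1)·5 = 24 - (-5) = 29
j: (-1)·5 - (-2)·(-4) = -5 - 8 = -13
k: (-2)·5 - (-6)·5 = -10 - (-30) = 20
u × v = (29, -13, 20)

(29, -13, 20)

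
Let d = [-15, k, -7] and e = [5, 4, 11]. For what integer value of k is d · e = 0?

d · e = (-15)·5 + k·4 + (-7)·11 = -152 + 4k
Set equal to 0: 4k = 152, so k = 38.

38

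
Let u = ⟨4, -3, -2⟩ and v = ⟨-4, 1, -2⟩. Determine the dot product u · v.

-15

u · v = 4·(-4) + (-3)·1 + (-2)·(-2) = -16 - 3 + 4 = -15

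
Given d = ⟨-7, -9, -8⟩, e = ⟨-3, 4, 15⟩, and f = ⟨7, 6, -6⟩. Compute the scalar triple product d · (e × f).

383

e × f:
i: 4·(-6) - 15·6 = -24 - 90 = -114
j: 15·7 - (-3)·(-6) = 105 - 18 = 87
k: (-3)·6 - 4·7 = -18 - 28 = -46
e × f = (-114, 87, -46)
d · (e × f) = (-7)·(-114) + (-9)·87 + (-8)·(-46) = 798 - 783 + 368 = 383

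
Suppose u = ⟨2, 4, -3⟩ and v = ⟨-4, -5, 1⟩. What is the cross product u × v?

(-11, 10, 6)

i: 4·1 - (-3)·(-5) = 4 - 15 = -11
j: (-3)·(-4) - 2·1 = 12 - 2 = 10
k: 2·(-5) - 4·(-4) = -10 - (-16) = 6
u × v = (-11, 10, 6)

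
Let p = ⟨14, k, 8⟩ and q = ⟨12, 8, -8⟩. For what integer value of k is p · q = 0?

p · q = 14·12 + k·8 + 8·(-8) = 104 + 8k
Set equal to 0: 8k = -104, so k = -13.

-13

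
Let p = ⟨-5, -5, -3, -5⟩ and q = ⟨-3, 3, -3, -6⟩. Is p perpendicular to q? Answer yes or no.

no

p · q = (-5)·(-3) + (-5)·3 + (-3)·(-3) + (-5)·(-6) = 15 - 15 + 9 + 30 = 39
Nonzero, so the vectors are not orthogonal.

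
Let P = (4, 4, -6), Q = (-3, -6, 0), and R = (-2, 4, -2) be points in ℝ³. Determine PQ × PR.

PQ = (-7, -10, 6)
PR = (-6, 0, 4)
i: (-10)·4 - 6·0 = -40 - 0 = -40
j: 6·(-6) - (-7)·4 = -36 - (-28) = -8
k: (-7)·0 - (-10)·(-6) = 0 - 60 = -60
PQ × PR = (-40, -8, -60)

(-40, -8, -60)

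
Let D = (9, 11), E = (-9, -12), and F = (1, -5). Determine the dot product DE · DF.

DE = E − D = (-18, -23)
DF = F − D = (-8, -16)
DE · DF = (-18)·(-8) + (-23)·(-16) = 144 + 368 = 512

512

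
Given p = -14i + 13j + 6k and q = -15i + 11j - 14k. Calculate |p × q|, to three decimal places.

380.764

i: 13·(-14) - 6·11 = -182 - 66 = -248
j: 6·(-15) - (-14)·(-14) = -90 - 196 = -286
k: (-14)·11 - 13·(-15) = -154 - (-195) = 41
p × q = (-248, -286, 41)
|p × q| = √((-248)² + (-286)² + 41²) = √144981 ≈ 380.7637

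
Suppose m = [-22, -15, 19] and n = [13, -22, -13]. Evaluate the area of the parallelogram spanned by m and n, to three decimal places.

i: (-15)·(-13) - 19·(-22) = 195 - (-418) = 613
j: 19·13 - (-22)·(-13) = 247 - 286 = -39
k: (-22)·(-22) - (-15)·13 = 484 - (-195) = 679
m × n = (613, -39, 679)
|m × n| = √(613² + (-39)² + 679²) = √838331 ≈ 915.6042

915.604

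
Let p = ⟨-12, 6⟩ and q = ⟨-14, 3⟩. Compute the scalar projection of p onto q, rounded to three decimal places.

p · q = (-12)·(-14) + 6·3 = 168 + 18 = 186
|q| = √(196 + 9) = √205 ≈ 14.3178
comp_q p = 186 / √205 ≈ 12.991

12.991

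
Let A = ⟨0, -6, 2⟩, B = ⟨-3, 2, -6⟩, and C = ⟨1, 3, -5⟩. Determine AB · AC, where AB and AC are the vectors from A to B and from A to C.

AB = B − A = (-3, 8, -8)
AC = C − A = (1, 9, -7)
AB · AC = (-3)·1 + 8·9 + (-8)·(-7) = -3 + 72 + 56 = 125

125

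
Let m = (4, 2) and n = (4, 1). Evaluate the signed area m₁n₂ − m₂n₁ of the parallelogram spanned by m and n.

4·1 - 2·4 = 4 - 8 = -4

-4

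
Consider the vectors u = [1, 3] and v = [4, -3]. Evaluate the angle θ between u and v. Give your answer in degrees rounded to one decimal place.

108.4

u · v = 1·4 + 3·(-3) = 4 - 9 = -5
|u|² = 1 + 9 = 10,  |u| = √10 ≈ 3.162278
|v|² = 16 + 9 = 25,  |v| = √25 ≈ 5.000000
cos θ = -5 / (3.162278 · 5.000000) ≈ -0.31623
θ = arccos(-0.31623) ≈ 108.4°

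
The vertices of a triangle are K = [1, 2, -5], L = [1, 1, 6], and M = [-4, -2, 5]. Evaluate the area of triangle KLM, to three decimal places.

32.427

KL = (0, -1, 11),  KM = (-5, -4, 10)
i: (-1)·10 - 11·(-4) = -10 - (-44) = 34
j: 11·(-5) - 0·10 = -55 - 0 = -55
k: 0·(-4) - (-1)·(-5) = 0 - 5 = -5
KL × KM = (34, -55, -5)
|KL × KM| = √4206 ≈ 64.8537
area = ½ · 64.8537 ≈ 32.427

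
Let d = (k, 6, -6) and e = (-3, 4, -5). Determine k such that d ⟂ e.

18

d · e = k·(-3) + 6·4 + (-6)·(-5) = 54 - 3k
Set equal to 0: -3k = -54, so k = 18.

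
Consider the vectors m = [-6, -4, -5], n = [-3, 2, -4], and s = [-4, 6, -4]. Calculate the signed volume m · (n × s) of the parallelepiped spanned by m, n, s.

-62

n × s:
i: 2·(-4) - (-4)·6 = -8 - (-24) = 16
j: (-4)·(-4) - (-3)·(-4) = 16 - 12 = 4
k: (-3)·6 - 2·(-4) = -18 - (-8) = -10
n × s = (16, 4, -10)
m · (n × s) = (-6)·16 + (-4)·4 + (-5)·(-10) = -96 - 16 + 50 = -62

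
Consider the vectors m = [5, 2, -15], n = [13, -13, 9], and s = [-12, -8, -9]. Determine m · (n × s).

4863

n × s:
i: (-13)·(-9) - 9·(-8) = 117 - (-72) = 189
j: 9·(-12) - 13·(-9) = -108 - (-117) = 9
k: 13·(-8) - (-13)·(-12) = -104 - 156 = -260
n × s = (189, 9, -260)
m · (n × s) = 5·189 + 2·9 + (-15)·(-260) = 945 + 18 + 3900 = 4863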